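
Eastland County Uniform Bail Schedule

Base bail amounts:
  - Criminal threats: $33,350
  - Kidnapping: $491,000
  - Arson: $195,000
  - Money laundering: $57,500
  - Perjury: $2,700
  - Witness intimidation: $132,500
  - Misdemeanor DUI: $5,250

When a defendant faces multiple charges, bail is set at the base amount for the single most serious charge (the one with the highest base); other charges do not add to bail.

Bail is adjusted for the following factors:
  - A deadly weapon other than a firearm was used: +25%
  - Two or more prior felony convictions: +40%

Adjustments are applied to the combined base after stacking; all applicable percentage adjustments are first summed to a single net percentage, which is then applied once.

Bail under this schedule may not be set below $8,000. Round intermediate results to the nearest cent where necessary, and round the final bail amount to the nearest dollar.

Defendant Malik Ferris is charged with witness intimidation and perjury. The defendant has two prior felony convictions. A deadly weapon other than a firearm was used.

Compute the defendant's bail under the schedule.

$218,625

Base amounts from the schedule: witness intimidation $132,500; perjury $2,700.
Stacking rule: use the highest base only. Highest is witness intimidation at $132,500. Combined base = $132,500.
Net percentage adjustment: +25% +40% = +65%. $132,500 × 1.65 = $218,625.
$218,625 is at or above the $8,000 minimum.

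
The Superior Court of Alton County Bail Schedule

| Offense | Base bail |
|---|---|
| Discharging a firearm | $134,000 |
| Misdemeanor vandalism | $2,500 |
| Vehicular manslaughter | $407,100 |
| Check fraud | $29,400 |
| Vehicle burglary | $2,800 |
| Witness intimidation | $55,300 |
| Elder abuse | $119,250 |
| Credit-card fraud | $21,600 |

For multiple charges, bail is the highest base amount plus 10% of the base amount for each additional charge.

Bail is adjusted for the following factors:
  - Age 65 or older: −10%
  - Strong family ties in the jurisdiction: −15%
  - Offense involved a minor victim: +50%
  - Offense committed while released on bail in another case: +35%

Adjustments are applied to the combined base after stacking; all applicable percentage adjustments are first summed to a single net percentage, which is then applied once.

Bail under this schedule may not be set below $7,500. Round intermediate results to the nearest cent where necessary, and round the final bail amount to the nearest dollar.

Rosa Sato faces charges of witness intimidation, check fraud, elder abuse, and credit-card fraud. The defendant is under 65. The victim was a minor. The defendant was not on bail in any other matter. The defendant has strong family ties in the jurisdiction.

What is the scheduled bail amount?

$175,338

Base amounts from the schedule: witness intimidation $55,300; check fraud $29,400; elder abuse $119,250; credit-card fraud $21,600.
Stacking rule: highest base plus 10% of each additional charge. Highest is elder abuse at $119,250. Additional: $55,300 × 10% = $5,530; $29,400 × 10% = $2,940; $21,600 × 10% = $2,160. Combined base = $119,250 + $10,630 = $129,880.
Net percentage adjustment: −15% +50% = +35%. $129,880 × 1.35 = $175,338.
$175,338 is at or above the $7,500 minimum.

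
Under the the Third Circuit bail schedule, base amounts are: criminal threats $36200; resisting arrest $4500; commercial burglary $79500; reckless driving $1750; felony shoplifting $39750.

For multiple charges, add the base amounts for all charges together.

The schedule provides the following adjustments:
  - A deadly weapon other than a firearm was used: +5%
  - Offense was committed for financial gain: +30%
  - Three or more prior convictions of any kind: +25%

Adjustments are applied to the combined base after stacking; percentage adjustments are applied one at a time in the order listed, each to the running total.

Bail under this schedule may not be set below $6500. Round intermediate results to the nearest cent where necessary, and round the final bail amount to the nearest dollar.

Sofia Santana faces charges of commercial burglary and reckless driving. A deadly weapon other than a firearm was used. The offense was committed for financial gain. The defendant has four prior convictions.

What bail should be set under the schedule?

Base amounts from the schedule: commercial burglary $79500; reckless driving $1750.
Stacking rule: sum of all bases. $79500 + $1750 = $81250.
A deadly weapon other than a firearm was used (+5%): $81250 × 1.05 = $85312.50.
Offense was committed for financial gain (+30%): $85312.50 × 1.3 = $110906.25.
Three or more prior convictions of any kind (+25%): $110906.25 × 1.25 = $138632.81.
$138632.81 is at or above the $6500 minimum.
Rounded to the nearest dollar: $138633.

$138633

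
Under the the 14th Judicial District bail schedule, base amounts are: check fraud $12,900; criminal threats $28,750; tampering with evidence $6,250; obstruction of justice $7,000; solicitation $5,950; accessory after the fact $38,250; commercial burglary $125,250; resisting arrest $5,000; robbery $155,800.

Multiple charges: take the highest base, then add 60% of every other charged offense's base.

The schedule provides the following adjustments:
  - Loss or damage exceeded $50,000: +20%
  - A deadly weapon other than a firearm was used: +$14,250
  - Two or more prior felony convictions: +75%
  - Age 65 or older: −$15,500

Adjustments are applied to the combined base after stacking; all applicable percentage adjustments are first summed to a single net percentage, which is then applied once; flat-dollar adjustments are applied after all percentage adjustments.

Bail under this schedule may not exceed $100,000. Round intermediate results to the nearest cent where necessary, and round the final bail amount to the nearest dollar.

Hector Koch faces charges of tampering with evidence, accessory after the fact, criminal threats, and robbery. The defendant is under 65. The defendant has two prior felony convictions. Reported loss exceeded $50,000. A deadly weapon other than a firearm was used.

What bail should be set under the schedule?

$100,000

Base amounts from the schedule: tampering with evidence $6,250; accessory after the fact $38,250; criminal threats $28,750; robbery $155,800.
Stacking rule: highest base plus 60% of each additional charge. Highest is robbery at $155,800. Additional: $6,250 × 60% = $3,750; $38,250 × 60% = $22,950; $28,750 × 60% = $17,250. Combined base = $155,800 + $43,950 = $199,750.
Net percentage adjustment: +20% +75% = +95%. $199,750 × 1.95 = $389,512.50.
A deadly weapon other than a firearm was used (+$14,250 flat): $389,512.50 + $14,250 = $403,762.50.
Result $403,762.50 exceeds the maximum of $100,000; bail is capped at $100,000.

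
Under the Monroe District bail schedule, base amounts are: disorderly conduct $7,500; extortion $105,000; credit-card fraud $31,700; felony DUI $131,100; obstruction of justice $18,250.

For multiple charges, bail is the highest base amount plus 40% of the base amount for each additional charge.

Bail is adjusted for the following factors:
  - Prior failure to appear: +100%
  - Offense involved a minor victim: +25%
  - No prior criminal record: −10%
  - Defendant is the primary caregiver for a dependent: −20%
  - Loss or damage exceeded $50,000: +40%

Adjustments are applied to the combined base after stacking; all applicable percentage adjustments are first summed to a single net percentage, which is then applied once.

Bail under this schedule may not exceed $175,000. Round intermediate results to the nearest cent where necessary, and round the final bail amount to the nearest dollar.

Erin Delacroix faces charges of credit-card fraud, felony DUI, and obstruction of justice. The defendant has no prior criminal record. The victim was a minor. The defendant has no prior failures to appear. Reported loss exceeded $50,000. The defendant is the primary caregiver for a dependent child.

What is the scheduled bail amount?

Base amounts from the schedule: credit-card fraud $31,700; felony DUI $131,100; obstruction of justice $18,250.
Stacking rule: highest base plus 40% of each additional charge. Highest is felony DUI at $131,100. Additional: $31,700 × 40% = $12,680; $18,250 × 40% = $7,300. Combined base = $131,100 + $19,980 = $151,080.
Net percentage adjustment: +25% −10% −20% +40% = +35%. $151,080 × 1.35 = $203,958.
Result $203,958 exceeds the maximum of $175,000; bail is capped at $175,000.

$175,000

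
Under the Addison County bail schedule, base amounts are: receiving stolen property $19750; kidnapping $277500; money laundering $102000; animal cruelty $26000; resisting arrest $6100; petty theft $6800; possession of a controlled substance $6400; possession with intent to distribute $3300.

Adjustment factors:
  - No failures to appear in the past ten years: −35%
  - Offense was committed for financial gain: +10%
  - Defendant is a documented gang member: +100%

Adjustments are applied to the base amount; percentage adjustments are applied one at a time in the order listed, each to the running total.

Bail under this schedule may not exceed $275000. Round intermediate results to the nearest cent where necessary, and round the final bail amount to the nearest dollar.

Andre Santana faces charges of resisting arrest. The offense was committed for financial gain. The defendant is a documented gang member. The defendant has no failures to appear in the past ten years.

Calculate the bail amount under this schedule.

$8723

Base amounts from the schedule: resisting arrest $6100.
Single charge. Combined base = $6100.
No failures to appear in the past ten years (−35%): $6100 × 0.65 = $3965.
Offense was committed for financial gain (+10%): $3965 × 1.1 = $4361.50.
Defendant is a documented gang member (+100%): $4361.50 × 2 = $8723.
$8723 is within the $275000 maximum.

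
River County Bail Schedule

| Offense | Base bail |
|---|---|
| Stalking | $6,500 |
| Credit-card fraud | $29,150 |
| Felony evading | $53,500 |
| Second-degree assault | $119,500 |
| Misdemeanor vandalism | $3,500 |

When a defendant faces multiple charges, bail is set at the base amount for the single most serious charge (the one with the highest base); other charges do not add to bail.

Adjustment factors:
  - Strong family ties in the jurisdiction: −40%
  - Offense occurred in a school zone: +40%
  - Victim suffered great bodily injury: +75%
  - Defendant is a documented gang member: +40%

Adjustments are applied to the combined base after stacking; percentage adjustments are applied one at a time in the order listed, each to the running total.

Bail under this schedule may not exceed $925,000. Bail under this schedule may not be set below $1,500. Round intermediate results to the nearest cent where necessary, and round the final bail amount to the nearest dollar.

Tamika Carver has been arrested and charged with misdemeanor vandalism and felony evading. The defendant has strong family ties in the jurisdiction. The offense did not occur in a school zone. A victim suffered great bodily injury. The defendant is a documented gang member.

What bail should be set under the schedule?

$78,645

Base amounts from the schedule: misdemeanor vandalism $3,500; felony evading $53,500.
Stacking rule: use the highest base only. Highest is felony evading at $53,500. Combined base = $53,500.
Strong family ties in the jurisdiction (−40%): $53,500 × 0.6 = $32,100.
Victim suffered great bodily injury (+75%): $32,100 × 1.75 = $56,175.
Defendant is a documented gang member (+40%): $56,175 × 1.4 = $78,645.
$78,645 is within the $925,000 maximum.
$78,645 is at or above the $1,500 minimum.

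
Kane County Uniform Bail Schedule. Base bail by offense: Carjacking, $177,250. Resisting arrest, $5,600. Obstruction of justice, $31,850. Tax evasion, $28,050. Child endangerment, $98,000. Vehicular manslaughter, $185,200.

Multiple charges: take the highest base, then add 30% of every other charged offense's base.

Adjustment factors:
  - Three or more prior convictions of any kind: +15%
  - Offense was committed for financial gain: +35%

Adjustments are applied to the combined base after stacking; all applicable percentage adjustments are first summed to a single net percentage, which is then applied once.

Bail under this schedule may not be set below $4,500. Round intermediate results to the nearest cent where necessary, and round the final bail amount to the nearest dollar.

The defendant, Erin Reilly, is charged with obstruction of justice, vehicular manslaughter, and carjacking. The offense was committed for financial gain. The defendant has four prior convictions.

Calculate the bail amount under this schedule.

Base amounts from the schedule: obstruction of justice $31,850; vehicular manslaughter $185,200; carjacking $177,250.
Stacking rule: highest base plus 30% of each additional charge. Highest is vehicular manslaughter at $185,200. Additional: $31,850 × 30% = $9,555; $177,250 × 30% = $53,175. Combined base = $185,200 + $62,730 = $247,930.
Net percentage adjustment: +15% +35% = +50%. $247,930 × 1.5 = $371,895.
$371,895 is at or above the $4,500 minimum.

$371,895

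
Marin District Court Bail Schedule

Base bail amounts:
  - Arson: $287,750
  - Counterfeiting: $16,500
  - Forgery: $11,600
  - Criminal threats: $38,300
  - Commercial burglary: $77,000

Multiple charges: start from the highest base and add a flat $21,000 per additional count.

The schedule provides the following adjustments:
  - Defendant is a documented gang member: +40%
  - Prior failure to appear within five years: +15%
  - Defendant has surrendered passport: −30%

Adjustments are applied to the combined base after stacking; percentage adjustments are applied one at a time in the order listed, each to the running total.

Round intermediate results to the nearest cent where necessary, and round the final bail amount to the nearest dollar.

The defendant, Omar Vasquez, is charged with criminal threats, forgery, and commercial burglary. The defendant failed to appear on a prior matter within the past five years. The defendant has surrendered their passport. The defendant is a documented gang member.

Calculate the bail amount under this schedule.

Base amounts from the schedule: criminal threats $38,300; forgery $11,600; commercial burglary $77,000.
Stacking rule: highest base plus $21,000 per additional charge. Highest is commercial burglary at $77,000; 2 additional charges → +$42,000. Combined base = $119,000.
Defendant is a documented gang member (+40%): $119,000 × 1.4 = $166,600.
Prior failure to appear within five years (+15%): $166,600 × 1.15 = $191,590.
Defendant has surrendered passport (−30%): $191,590 × 0.7 = $134,113.

$134,113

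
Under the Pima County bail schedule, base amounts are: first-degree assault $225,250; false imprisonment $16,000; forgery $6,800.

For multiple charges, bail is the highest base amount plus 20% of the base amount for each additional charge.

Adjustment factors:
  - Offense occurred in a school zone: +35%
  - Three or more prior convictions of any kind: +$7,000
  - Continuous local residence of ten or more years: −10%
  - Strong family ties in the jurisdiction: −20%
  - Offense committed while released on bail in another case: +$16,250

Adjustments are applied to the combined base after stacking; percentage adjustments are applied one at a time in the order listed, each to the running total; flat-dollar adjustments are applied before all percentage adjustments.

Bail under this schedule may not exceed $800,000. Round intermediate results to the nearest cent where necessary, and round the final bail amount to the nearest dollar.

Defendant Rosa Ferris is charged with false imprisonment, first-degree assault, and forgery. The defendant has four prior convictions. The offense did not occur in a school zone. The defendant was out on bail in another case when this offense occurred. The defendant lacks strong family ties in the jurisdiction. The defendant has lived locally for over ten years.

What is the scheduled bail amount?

$227,754

Base amounts from the schedule: false imprisonment $16,000; first-degree assault $225,250; forgery $6,800.
Stacking rule: highest base plus 20% of each additional charge. Highest is first-degree assault at $225,250. Additional: $16,000 × 20% = $3,200; $6,800 × 20% = $1,360. Combined base = $225,250 + $4,560 = $229,810.
Three or more prior convictions of any kind (+$7,000 flat): $229,810 + $7,000 = $236,810.
Offense committed while released on bail in another case (+$16,250 flat): $236,810 + $16,250 = $253,060.
Continuous local residence of ten or more years (−10%): $253,060 × 0.9 = $227,754.
$227,754 is within the $800,000 maximum.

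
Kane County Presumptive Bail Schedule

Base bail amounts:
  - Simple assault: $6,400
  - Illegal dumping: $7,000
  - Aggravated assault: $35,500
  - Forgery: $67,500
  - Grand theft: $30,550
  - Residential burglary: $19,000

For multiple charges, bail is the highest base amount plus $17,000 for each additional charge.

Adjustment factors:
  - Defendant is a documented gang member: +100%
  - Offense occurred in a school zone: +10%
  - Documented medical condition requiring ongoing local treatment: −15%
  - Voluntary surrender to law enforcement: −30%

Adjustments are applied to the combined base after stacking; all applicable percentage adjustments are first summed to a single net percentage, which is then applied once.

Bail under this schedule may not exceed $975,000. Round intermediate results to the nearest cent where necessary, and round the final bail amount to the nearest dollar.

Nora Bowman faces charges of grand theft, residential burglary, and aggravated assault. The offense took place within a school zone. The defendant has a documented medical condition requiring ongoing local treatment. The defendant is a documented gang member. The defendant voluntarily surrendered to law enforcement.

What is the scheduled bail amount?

Base amounts from the schedule: grand theft $30,550; residential burglary $19,000; aggravated assault $35,500.
Stacking rule: highest base plus $17,000 per additional charge. Highest is aggravated assault at $35,500; 2 additional charges → +$34,000. Combined base = $69,500.
Net percentage adjustment: +100% +10% −15% −30% = +65%. $69,500 × 1.65 = $114,675.
$114,675 is within the $975,000 maximum.

$114,675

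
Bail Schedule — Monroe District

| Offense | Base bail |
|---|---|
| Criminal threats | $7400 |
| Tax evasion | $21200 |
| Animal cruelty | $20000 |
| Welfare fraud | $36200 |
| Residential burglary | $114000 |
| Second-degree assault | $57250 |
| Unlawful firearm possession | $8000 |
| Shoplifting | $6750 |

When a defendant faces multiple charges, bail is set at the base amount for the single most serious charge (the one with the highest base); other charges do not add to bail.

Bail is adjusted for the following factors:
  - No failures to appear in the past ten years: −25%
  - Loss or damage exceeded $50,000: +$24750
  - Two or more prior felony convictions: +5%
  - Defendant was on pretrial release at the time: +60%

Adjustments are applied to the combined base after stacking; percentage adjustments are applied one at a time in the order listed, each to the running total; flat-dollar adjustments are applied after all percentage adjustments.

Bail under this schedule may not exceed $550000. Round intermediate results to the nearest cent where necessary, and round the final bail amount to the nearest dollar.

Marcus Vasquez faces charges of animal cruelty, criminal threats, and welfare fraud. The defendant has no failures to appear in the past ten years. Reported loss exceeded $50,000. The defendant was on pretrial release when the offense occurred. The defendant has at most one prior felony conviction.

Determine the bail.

$68190

Base amounts from the schedule: animal cruelty $20000; criminal threats $7400; welfare fraud $36200.
Stacking rule: use the highest base only. Highest is welfare fraud at $36200. Combined base = $36200.
No failures to appear in the past ten years (−25%): $36200 × 0.75 = $27150.
Defendant was on pretrial release at the time (+60%): $27150 × 1.6 = $43440.
Loss or damage exceeded $50,000 (+$24750 flat): $43440 + $24750 = $68190.
$68190 is within the $550000 maximum.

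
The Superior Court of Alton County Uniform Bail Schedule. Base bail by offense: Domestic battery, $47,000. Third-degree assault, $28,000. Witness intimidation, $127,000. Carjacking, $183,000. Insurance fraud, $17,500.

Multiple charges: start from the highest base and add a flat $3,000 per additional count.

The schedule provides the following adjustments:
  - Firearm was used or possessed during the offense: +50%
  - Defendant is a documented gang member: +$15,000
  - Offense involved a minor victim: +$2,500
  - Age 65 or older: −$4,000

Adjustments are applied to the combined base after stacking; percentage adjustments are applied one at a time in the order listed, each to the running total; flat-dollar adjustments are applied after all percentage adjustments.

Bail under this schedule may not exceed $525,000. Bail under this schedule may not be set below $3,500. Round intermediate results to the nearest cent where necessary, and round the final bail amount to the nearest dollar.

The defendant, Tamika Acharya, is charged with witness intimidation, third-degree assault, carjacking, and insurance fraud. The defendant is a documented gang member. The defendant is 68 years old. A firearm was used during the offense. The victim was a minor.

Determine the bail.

Base amounts from the schedule: witness intimidation $127,000; third-degree assault $28,000; carjacking $183,000; insurance fraud $17,500.
Stacking rule: highest base plus $3,000 per additional charge. Highest is carjacking at $183,000; 3 additional charges → +$9,000. Combined base = $192,000.
Firearm was used or possessed during the offense (+50%): $192,000 × 1.5 = $288,000.
Defendant is a documented gang member (+$15,000 flat): $288,000 + $15,000 = $303,000.
Offense involved a minor victim (+$2,500 flat): $303,000 + $2,500 = $305,500.
Age 65 or older (−$4,000 flat): $305,500 − $4,000 = $301,500.
$301,500 is within the $525,000 maximum.
$301,500 is at or above the $3,500 minimum.

$301,500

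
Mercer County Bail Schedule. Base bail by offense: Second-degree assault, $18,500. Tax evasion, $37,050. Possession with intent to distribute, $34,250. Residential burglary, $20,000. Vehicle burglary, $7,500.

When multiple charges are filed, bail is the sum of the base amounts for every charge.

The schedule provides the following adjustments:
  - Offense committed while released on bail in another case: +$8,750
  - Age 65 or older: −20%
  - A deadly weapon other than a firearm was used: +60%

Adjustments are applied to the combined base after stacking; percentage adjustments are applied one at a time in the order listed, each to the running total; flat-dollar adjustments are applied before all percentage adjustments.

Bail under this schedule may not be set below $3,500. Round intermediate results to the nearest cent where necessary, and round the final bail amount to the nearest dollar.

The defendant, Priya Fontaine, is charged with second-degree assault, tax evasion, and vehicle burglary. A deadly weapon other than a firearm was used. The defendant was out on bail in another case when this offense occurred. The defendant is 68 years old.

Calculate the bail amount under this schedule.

Base amounts from the schedule: second-degree assault $18,500; tax evasion $37,050; vehicle burglary $7,500.
Stacking rule: sum of all bases. $18,500 + $37,050 + $7,500 = $63,050.
Offense committed while released on bail in another case (+$8,750 flat): $63,050 + $8,750 = $71,800.
Age 65 or older (−20%): $71,800 × 0.8 = $57,440.
A deadly weapon other than a firearm was used (+60%): $57,440 × 1.6 = $91,904.
$91,904 is at or above the $3,500 minimum.

$91,904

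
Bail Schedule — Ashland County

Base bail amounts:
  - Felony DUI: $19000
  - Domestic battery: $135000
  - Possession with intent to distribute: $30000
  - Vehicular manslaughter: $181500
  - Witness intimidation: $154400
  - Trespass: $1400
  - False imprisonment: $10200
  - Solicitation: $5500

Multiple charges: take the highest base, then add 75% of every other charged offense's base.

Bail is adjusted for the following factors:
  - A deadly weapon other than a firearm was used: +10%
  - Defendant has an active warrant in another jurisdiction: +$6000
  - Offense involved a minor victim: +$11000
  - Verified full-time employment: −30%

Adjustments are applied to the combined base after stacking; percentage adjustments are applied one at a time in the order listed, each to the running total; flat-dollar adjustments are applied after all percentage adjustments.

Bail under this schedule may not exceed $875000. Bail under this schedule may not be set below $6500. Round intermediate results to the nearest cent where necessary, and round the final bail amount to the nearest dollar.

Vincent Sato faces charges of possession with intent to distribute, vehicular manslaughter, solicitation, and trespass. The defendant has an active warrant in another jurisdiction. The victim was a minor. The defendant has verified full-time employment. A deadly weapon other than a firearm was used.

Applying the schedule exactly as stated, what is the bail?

$178065

Base amounts from the schedule: possession with intent to distribute $30000; vehicular manslaughter $181500; solicitation $5500; trespass $1400.
Stacking rule: highest base plus 75% of each additional charge. Highest is vehicular manslaughter at $181500. Additional: $30000 × 75% = $22500; $5500 × 75% = $4125; $1400 × 75% = $1050. Combined base = $181500 + $27675 = $209175.
A deadly weapon other than a firearm was used (+10%): $209175 × 1.1 = $230092.50.
Verified full-time employment (−30%): $230092.50 × 0.7 = $161064.75.
Defendant has an active warrant in another jurisdiction (+$6000 flat): $161064.75 + $6000 = $167064.75.
Offense involved a minor victim (+$11000 flat): $167064.75 + $11000 = $178064.75.
$178064.75 is within the $875000 maximum.
$178064.75 is at or above the $6500 minimum.
Rounded to the nearest dollar: $178065.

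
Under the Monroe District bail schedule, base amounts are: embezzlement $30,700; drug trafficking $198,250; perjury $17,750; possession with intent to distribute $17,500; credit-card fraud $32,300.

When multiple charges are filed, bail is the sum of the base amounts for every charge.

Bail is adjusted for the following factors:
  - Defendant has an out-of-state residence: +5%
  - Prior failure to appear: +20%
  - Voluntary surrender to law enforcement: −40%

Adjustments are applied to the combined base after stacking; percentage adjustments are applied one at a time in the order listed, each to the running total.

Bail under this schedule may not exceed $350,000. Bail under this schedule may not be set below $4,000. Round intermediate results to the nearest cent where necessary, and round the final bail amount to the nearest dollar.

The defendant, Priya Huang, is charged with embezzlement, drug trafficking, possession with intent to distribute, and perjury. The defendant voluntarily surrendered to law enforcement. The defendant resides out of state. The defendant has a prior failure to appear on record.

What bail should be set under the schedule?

$199,735

Base amounts from the schedule: embezzlement $30,700; drug trafficking $198,250; possession with intent to distribute $17,500; perjury $17,750.
Stacking rule: sum of all bases. $30,700 + $198,250 + $17,500 + $17,750 = $264,200.
Defendant has an out-of-state residence (+5%): $264,200 × 1.05 = $277,410.
Prior failure to appear (+20%): $277,410 × 1.2 = $332,892.
Voluntary surrender to law enforcement (−40%): $332,892 × 0.6 = $199,735.20.
$199,735.20 is within the $350,000 maximum.
$199,735.20 is at or above the $4,000 minimum.
Rounded to the nearest dollar: $199,735.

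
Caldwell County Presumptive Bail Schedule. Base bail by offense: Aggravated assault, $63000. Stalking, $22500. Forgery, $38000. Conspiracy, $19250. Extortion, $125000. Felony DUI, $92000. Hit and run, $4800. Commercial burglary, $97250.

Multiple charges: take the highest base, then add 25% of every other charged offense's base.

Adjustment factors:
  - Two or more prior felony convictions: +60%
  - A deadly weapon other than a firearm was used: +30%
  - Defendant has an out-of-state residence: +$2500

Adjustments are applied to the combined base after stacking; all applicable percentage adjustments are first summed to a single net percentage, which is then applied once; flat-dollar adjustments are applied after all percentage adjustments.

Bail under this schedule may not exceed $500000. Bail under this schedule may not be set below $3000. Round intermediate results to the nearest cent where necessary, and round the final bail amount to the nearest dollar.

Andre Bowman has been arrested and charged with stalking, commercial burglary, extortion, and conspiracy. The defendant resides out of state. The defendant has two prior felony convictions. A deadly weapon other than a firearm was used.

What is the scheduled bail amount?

$306025

Base amounts from the schedule: stalking $22500; commercial burglary $97250; extortion $125000; conspiracy $19250.
Stacking rule: highest base plus 25% of each additional charge. Highest is extortion at $125000. Additional: $22500 × 25% = $5625; $97250 × 25% = $24312.50; $19250 × 25% = $4812.50. Combined base = $125000 + $34750 = $159750.
Net percentage adjustment: +60% +30% = +90%. $159750 × 1.9 = $303525.
Defendant has an out-of-state residence (+$2500 flat): $303525 + $2500 = $306025.
$306025 is within the $500000 maximum.
$306025 is at or above the $3000 minimum.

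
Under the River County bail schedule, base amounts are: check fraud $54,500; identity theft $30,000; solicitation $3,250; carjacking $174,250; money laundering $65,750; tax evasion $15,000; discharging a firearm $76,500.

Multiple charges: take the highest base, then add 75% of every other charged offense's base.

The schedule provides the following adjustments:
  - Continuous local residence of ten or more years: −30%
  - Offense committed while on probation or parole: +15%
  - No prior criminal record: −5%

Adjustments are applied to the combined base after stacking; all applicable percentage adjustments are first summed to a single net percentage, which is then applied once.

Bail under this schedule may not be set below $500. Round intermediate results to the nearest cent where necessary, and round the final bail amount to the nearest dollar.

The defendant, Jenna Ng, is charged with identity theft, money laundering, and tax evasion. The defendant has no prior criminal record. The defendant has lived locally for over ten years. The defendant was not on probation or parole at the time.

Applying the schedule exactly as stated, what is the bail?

Base amounts from the schedule: identity theft $30,000; money laundering $65,750; tax evasion $15,000.
Stacking rule: highest base plus 75% of each additional charge. Highest is money laundering at $65,750. Additional: $30,000 × 75% = $22,500; $15,000 × 75% = $11,250. Combined base = $65,750 + $33,750 = $99,500.
Net percentage adjustment: −30% −5% = −35%. $99,500 × 0.65 = $64,675.
$64,675 is at or above the $500 minimum.

$64,675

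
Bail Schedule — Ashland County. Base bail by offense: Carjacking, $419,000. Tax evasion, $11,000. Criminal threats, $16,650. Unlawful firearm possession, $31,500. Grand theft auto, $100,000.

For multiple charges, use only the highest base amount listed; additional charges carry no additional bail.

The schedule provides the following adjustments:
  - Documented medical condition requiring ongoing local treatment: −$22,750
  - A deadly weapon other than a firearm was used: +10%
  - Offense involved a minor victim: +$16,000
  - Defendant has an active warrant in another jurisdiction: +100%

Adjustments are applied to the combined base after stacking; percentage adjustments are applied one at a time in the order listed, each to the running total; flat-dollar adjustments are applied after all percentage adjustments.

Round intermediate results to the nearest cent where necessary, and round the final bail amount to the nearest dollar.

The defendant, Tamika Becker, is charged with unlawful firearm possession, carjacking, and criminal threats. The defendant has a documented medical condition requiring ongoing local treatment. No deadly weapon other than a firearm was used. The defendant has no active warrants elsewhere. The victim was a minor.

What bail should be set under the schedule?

$412,250

Base amounts from the schedule: unlawful firearm possession $31,500; carjacking $419,000; criminal threats $16,650.
Stacking rule: use the highest base only. Highest is carjacking at $419,000. Combined base = $419,000.
Documented medical condition requiring ongoing local treatment (−$22,750 flat): $419,000 − $22,750 = $396,250.
Offense involved a minor victim (+$16,000 flat): $396,250 + $16,000 = $412,250.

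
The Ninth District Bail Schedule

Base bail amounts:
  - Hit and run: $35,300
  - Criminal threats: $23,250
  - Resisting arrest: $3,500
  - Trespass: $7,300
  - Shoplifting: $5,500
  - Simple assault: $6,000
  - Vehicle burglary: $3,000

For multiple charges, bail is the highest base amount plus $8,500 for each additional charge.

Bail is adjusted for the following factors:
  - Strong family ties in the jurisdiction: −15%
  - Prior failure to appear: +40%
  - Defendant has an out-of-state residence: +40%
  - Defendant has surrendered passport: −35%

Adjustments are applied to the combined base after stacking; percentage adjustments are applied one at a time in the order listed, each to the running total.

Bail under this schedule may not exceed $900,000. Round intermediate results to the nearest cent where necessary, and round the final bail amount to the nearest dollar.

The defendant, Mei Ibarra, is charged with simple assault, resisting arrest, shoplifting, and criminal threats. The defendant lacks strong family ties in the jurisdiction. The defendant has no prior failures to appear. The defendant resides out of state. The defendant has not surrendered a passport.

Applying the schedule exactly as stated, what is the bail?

$68,250

Base amounts from the schedule: simple assault $6,000; resisting arrest $3,500; shoplifting $5,500; criminal threats $23,250.
Stacking rule: highest base plus $8,500 per additional charge. Highest is criminal threats at $23,250; 3 additional charges → +$25,500. Combined base = $48,750.
Defendant has an out-of-state residence (+40%): $48,750 × 1.4 = $68,250.
$68,250 is within the $900,000 maximum.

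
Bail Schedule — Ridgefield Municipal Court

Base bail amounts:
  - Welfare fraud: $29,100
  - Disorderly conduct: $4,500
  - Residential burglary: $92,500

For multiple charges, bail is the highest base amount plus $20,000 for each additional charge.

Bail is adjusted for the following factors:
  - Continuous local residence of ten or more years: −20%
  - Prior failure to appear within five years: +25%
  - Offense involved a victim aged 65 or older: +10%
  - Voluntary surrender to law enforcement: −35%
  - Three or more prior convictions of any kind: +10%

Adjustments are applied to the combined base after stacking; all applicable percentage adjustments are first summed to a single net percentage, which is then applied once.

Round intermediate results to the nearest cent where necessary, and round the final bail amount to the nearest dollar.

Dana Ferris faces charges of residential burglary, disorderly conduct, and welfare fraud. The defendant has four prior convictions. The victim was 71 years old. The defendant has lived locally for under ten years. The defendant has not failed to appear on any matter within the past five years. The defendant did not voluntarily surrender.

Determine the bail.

$159,000

Base amounts from the schedule: residential burglary $92,500; disorderly conduct $4,500; welfare fraud $29,100.
Stacking rule: highest base plus $20,000 per additional charge. Highest is residential burglary at $92,500; 2 additional charges → +$40,000. Combined base = $132,500.
Net percentage adjustment: +10% +10% = +20%. $132,500 × 1.2 = $159,000.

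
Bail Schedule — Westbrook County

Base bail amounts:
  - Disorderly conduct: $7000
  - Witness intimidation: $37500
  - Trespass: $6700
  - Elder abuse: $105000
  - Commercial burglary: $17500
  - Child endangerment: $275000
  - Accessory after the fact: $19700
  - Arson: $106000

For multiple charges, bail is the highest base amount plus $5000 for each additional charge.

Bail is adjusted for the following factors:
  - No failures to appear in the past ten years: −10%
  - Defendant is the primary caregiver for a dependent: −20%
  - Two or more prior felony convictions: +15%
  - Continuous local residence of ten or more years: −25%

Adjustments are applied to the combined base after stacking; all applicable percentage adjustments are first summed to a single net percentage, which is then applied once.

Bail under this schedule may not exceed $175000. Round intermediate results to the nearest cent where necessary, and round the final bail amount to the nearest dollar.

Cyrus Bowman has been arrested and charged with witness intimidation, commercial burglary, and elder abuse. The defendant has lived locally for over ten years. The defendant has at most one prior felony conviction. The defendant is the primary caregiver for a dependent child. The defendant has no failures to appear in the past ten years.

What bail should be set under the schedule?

Base amounts from the schedule: witness intimidation $37500; commercial burglary $17500; elder abuse $105000.
Stacking rule: highest base plus $5000 per additional charge. Highest is elder abuse at $105000; 2 additional charges → +$10000. Combined base = $115000.
Net percentage adjustment: −10% −20% −25% = −55%. $115000 × 0.45 = $51750.
$51750 is within the $175000 maximum.

$51750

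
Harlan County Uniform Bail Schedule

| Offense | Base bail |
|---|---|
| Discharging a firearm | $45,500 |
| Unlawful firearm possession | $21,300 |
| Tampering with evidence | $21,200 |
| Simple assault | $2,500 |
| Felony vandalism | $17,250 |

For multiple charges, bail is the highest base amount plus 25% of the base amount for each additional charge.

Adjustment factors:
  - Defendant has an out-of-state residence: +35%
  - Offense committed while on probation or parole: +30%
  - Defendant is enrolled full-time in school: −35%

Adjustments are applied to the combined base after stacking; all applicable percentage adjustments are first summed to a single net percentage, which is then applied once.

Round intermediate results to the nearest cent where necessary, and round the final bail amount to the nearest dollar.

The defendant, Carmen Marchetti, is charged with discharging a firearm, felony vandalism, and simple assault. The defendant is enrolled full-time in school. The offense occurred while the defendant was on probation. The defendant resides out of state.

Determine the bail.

$65,569

Base amounts from the schedule: discharging a firearm $45,500; felony vandalism $17,250; simple assault $2,500.
Stacking rule: highest base plus 25% of each additional charge. Highest is discharging a firearm at $45,500. Additional: $17,250 × 25% = $4,312.50; $2,500 × 25% = $625. Combined base = $45,500 + $4,937.50 = $50,437.50.
Net percentage adjustment: +35% +30% −35% = +30%. $50,437.50 × 1.3 = $65,568.75.
Rounded to the nearest dollar: $65,569.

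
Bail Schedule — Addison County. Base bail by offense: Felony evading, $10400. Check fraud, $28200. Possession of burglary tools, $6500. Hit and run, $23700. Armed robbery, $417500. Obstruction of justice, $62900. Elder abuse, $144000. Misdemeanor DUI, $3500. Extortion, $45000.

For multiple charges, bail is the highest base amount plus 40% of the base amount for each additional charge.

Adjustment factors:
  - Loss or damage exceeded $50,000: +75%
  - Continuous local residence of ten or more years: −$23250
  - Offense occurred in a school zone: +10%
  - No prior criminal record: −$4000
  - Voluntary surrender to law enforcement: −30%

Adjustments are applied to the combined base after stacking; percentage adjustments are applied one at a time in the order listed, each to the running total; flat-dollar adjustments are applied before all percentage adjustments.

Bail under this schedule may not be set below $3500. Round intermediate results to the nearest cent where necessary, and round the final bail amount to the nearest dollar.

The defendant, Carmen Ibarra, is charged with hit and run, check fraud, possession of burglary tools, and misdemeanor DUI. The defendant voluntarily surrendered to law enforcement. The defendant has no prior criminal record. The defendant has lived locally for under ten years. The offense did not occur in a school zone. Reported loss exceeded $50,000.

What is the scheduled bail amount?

$46158

Base amounts from the schedule: hit and run $23700; check fraud $28200; possession of burglary tools $6500; misdemeanor DUI $3500.
Stacking rule: highest base plus 40% of each additional charge. Highest is check fraud at $28200. Additional: $23700 × 40% = $9480; $6500 × 40% = $2600; $3500 × 40% = $1400. Combined base = $28200 + $13480 = $41680.
No prior criminal record (−$4000 flat): $41680 − $4000 = $37680.
Loss or damage exceeded $50,000 (+75%): $37680 × 1.75 = $65940.
Voluntary surrender to law enforcement (−30%): $65940 × 0.7 = $46158.
$46158 is at or above the $3500 minimum.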